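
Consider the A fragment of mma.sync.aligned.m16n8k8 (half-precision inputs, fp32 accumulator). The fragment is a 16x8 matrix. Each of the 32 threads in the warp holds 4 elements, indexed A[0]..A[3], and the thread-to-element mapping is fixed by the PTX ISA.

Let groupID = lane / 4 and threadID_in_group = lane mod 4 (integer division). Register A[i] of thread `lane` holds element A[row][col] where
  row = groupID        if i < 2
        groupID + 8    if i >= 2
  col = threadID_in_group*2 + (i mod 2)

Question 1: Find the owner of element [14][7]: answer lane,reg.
r: 14->gid=6,r8=1  c: 7->tid=3,i&1=1
L=6*4+3=27  i=1*2+1=3

27,3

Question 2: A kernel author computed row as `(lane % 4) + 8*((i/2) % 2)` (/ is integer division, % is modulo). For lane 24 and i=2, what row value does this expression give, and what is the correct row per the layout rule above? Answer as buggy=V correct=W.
`(lane % 4) + 8*((i/2) % 2)`[24,2]->8
L=24->gid=24>>2=6, tid=24&3=0
[2]->row 6+8=14  col 0·2+0=0
row: 8 vs 14

buggy=8 correct=14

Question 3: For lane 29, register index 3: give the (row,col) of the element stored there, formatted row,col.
lane 29⇒29/4=7, 29 mod 4=1
i=3  r:7+8⇒15  c:2·1+1⇒3

15,3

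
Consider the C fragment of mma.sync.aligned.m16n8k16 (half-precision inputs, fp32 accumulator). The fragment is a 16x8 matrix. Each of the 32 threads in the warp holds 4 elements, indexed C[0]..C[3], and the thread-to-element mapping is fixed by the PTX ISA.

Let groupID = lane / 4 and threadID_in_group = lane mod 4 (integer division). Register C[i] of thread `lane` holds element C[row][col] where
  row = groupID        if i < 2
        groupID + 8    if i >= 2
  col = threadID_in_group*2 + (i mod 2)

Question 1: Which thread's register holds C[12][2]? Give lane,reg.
r=12->g=4,rb=1  c=2->t=1,b0=0
L=4*4+1=17  i=1*2+0=2

17,2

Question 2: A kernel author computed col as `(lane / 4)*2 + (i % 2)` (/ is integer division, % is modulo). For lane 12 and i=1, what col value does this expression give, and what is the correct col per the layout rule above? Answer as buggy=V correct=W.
buggy=7 correct=1

`(lane / 4)*2 + (i % 2)`[12,1]->7
lane 12: gid=3 (12/4), tid=0 (12%4)
i=1: r=3+0=3, c=0*2+1=1
col: 7 vs 1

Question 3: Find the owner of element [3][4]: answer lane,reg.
14,0

r:3=>grp=3,rB=0  c:4=>tig=2,lo=0
L=3*4+2=14  i=0*2+0=0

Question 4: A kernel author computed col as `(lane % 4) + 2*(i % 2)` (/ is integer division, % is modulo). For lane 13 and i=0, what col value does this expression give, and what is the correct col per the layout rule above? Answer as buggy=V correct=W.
buggy=1 correct=2

`(lane % 4) + 2*(i % 2)`[13,0]->1
lane 13->13/4=3, 13 mod 4=1
i=0  r:3+0->3  c:2·1+0->2
col: 1 vs 2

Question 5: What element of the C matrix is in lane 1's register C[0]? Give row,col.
0,2

lane 1: grp=0 (1/4), tig=1 (1%4)
i=0: r=0+0=0, c=1*2+0=2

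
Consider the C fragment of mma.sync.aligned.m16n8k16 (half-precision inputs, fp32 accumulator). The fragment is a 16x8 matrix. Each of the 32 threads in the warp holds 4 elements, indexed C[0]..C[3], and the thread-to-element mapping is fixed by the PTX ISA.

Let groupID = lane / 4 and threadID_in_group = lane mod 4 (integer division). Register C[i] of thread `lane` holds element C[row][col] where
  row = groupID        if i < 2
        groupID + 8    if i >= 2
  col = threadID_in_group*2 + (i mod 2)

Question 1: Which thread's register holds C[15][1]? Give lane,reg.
28,3

r=15→G=7,rhi=1  c=1→T=0,p=1
L=7*4+0=28  i=1*2+1=3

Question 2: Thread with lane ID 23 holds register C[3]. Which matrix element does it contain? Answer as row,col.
13,7

23: gr=5,th=3
[3] (5+8,3*2+1) = (13,7)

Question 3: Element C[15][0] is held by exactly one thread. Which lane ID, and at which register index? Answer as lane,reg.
r: 15->gid=7,r8=1  c: 0->tid=0,i&1=0
L=7*4+0=28  i=1*2+0=2

28,2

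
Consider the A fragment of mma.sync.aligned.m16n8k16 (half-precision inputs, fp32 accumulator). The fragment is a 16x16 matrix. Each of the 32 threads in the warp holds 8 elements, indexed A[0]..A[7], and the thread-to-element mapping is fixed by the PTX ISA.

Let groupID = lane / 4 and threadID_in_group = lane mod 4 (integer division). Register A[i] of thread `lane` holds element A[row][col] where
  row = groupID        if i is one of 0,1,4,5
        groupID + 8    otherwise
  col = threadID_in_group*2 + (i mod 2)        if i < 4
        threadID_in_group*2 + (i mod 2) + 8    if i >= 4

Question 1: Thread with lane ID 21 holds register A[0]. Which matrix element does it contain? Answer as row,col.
lane 21: gid=5 (21/4), tid=1 (21%4)
i=0: r=5+0=5, c=1*2+0+0=2

5,2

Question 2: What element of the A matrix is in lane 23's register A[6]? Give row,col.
lane 23: grp=5 (23/4), tig=3 (23%4)
i=6: r=5+8=13, c=3*2+0+8=14

13,14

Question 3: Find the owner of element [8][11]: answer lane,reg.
r=8->g=0,rb=1  c=11->cb=1,t=1,b0=1
L=0*4+1=1  i=1*4+1*2+1=7

1,7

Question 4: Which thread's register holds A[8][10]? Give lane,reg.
r=8→G=0,rhi=1  c=10→chi=1,T=1,p=0
L=0*4+1=1  i=1*4+1*2+0=6

1,6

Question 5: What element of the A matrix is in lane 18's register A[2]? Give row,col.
L=18→G=18>>2=4, T=18&3=2
[2]→row 4+8=12  col 2·2+0+0=4

12,4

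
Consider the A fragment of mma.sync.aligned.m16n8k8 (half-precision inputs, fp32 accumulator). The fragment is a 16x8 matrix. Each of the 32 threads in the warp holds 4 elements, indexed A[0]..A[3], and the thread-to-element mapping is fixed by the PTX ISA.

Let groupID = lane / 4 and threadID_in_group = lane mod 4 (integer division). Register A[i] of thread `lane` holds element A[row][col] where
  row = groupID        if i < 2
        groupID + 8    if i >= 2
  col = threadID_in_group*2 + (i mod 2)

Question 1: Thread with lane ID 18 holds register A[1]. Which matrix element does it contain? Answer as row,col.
lane 18: grp=4 (18/4), tig=2 (18%4)
i=1: r=4+0=4, c=2*2+1=5

4,5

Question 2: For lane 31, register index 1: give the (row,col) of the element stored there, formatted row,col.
lane 31: G=7 (31/4), T=3 (31%4)
i=1: r=7+0=7, c=3*2+1=7

7,7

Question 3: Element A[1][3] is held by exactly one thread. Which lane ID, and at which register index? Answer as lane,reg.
5,1

r=1->g=1,rb=0  c=3->t=1,b0=1
L=1*4+1=5  i=0*2+1=1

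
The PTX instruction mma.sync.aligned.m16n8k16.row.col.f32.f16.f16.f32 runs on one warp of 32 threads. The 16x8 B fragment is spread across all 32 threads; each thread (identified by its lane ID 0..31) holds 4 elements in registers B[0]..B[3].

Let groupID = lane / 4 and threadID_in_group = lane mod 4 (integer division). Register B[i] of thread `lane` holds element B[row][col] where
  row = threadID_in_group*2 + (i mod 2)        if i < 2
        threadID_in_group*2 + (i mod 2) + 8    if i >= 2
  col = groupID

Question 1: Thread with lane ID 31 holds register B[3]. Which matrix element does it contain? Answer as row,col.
15,7

31: gid=7,tid=3
[3] (3*2+1+8,7) = (15,7)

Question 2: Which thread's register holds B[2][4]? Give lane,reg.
c:4=>grp=4  r:2=>rB=0,tig=1,lo=0
L=4*4+1=17  i=0*2+0=0

17,0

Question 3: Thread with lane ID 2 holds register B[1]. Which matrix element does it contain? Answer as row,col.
5,0

2: grp=0,tig=2
[1] (2*2+1+0,0) = (5,0)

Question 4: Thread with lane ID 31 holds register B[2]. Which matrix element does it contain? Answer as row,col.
31: gr=7,th=3
[2] (3*2+0+8,7) = (14,7)

14,7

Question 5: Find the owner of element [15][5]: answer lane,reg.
23,3

c:5=>grp=5  r:15=>rB=1,tig=3,lo=1
L=5*4+3=23  i=1*2+1=3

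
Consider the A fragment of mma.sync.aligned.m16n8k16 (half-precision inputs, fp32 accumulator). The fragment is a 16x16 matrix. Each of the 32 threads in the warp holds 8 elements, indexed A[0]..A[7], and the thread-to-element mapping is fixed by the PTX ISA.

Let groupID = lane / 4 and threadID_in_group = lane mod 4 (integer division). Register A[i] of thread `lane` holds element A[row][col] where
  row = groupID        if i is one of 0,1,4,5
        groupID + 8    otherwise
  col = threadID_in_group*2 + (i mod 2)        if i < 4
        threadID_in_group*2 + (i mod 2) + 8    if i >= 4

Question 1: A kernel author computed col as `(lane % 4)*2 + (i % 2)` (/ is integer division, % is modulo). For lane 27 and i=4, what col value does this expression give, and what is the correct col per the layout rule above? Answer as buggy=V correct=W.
buggy=6 correct=14

`(lane % 4)*2 + (i % 2)`[27,4]=>6
lane 27=>27/4=6, 27 mod 4=3
i=4  r:6+0=>6  c:2·3+0+8=>14
col: 6 vs 14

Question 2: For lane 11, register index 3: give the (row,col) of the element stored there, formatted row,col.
10,7

lane 11: g=2 (11/4), t=3 (11%4)
i=3: r=2+8=10, c=3*2+1+0=7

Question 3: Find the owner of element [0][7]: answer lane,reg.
3,1

r=0->g=0,rb=0  c=7->cb=0,t=3,b0=1
L=0*4+3=3  i=0*4+0*2+1=1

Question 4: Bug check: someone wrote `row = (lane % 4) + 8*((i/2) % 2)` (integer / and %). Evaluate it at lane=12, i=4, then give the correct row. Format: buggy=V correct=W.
buggy=0 correct=3

`(lane % 4) + 8*((i/2) % 2)`[12,4]⇒0
lane 12⇒12/4=3, 12 mod 4=0
i=4  r:3+0⇒3  c:2·0+0+8⇒8
row: 0 vs 3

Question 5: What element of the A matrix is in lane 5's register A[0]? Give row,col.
1,2

lane 5->5/4=1, 5 mod 4=1
i=0  r:1+0->1  c:2·1+0+0->2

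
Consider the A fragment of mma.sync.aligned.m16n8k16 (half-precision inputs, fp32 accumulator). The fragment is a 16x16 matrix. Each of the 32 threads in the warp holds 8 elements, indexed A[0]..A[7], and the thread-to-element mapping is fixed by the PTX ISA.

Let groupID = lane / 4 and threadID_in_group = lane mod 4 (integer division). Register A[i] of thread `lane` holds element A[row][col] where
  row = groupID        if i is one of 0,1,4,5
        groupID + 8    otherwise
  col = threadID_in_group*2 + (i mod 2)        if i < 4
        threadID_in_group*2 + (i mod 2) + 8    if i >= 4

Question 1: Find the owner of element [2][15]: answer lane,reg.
11,5

r=2->g=2,rb=0  c=15->cb=1,t=3,b0=1
L=2*4+3=11  i=1*4+0*2+1=5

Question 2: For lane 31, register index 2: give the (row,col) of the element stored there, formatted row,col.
31: G=7,T=3
[2] (7+8,3*2+0+0) = (15,6)

15,6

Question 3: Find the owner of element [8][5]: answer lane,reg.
r=8⇒gr=0,Rb=1  c=5⇒Cb=0,th=2,odd=1
L=0*4+2=2  i=0*4+1*2+1=3

2,3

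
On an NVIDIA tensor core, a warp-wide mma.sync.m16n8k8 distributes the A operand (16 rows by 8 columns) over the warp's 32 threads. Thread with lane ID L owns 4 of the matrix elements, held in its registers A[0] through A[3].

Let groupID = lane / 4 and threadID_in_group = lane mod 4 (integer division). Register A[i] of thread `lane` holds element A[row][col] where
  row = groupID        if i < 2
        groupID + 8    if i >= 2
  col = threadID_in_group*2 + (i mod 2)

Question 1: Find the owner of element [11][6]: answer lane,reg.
15,2

r:11=>grp=3,rB=1  c:6=>tig=3,lo=0
L=3*4+3=15  i=1*2+0=2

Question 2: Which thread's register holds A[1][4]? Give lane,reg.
6,0

r=1->g=1,rb=0  c=4->t=2,b0=0
L=1*4+2=6  i=0*2+0=0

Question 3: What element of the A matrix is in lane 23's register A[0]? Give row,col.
5,6

23: G=5,T=3
[0] (5+0,3*2+0) = (5,6)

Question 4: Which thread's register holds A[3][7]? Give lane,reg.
15,1

r=3->g=3,rb=0  c=7->t=3,b0=1
L=3*4+3=15  i=0*2+1=1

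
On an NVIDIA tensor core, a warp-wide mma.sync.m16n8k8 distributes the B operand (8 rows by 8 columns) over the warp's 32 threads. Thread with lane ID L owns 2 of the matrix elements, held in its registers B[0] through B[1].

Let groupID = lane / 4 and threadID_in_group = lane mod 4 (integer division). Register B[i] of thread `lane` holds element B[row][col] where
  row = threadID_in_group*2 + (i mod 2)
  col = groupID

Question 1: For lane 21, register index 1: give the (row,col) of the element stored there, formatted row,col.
3,5

21: g=5,t=1
[1] (1*2+1,5) = (3,5)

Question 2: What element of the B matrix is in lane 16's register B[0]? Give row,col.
lane 16: gid=4 (16/4), tid=0 (16%4)
i=0: r=0*2+0=0, c=gid=4

0,4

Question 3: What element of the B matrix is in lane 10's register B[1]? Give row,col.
5,2

lane 10: G=2 (10/4), T=2 (10%4)
i=1: r=2*2+1=5, c=G=2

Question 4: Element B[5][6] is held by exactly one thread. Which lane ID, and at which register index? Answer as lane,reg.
26,1

c=6→G=6  r=5→T=2,p=1
L=6*4+2=26  i=1=1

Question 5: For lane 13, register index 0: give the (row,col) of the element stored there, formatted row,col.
2,3

lane 13⇒13/4=3, 13 mod 4=1
i=0  r:2·1+0⇒2  c:3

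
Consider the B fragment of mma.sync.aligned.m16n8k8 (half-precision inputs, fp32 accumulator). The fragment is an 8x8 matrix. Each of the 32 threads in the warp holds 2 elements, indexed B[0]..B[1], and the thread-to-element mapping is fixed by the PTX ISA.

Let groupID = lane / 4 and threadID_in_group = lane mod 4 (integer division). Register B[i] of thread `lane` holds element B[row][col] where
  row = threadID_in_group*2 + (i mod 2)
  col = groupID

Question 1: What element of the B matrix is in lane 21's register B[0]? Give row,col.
21: grp=5,tig=1
[0] (1*2+0,5) = (2,5)

2,5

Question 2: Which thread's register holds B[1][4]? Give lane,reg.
c=4→G=4  r=1→T=0,p=1
L=4*4+0=16  i=1=1

16,1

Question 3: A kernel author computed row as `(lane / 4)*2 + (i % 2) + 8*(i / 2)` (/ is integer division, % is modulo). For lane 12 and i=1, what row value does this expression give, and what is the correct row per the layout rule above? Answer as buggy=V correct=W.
`(lane / 4)*2 + (i % 2) + 8*(i / 2)`[12,1]->7
lane 12: gid=3 (12/4), tid=0 (12%4)
i=1: r=0*2+1=1, c=gid=3
row: 7 vs 1

buggy=7 correct=1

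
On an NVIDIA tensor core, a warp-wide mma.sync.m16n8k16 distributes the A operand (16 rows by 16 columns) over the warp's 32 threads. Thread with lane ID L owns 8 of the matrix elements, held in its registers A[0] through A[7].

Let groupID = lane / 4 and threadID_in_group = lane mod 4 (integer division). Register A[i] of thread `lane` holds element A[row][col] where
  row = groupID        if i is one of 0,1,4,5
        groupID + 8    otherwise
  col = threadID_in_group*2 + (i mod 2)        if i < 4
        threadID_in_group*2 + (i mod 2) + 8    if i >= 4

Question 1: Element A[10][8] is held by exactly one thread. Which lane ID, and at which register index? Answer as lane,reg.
r=10->g=2,rb=1  c=8->cb=1,t=0,b0=0
L=2*4+0=8  i=1*4+1*2+0=6

8,6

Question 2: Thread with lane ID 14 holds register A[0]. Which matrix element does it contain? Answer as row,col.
14: gid=3,tid=2
[0] (3+0,2*2+0+0) = (3,4)

3,4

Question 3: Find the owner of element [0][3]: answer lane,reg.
r=0⇒gr=0,Rb=0  c=3⇒Cb=0,th=1,odd=1
L=0*4+1=1  i=0*4+0*2+1=1

1,1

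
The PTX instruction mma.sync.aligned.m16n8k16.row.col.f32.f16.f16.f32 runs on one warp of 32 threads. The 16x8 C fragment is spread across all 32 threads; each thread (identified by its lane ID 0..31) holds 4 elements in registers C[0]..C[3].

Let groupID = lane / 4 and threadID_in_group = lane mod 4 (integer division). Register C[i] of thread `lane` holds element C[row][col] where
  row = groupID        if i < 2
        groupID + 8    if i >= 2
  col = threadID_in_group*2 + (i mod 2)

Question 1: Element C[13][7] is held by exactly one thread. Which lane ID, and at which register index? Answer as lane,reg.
23,3

r=13->g=5,rb=1  c=7->t=3,b0=1
L=5*4+3=23  i=1*2+1=3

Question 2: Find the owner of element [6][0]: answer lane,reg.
24,0

r=6->g=6,rb=0  c=0->t=0,b0=0
L=6*4+0=24  i=0*2+0=0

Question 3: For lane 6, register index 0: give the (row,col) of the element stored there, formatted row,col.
L=6->g=6>>2=1, t=6&3=2
[0]->row 1+0=1  col 2·2+0=4

1,4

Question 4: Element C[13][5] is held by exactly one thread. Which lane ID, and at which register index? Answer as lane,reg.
22,3

r: 13->gid=5,r8=1  c: 5->tid=2,i&1=1
L=5*4+2=22  i=1*2+1=3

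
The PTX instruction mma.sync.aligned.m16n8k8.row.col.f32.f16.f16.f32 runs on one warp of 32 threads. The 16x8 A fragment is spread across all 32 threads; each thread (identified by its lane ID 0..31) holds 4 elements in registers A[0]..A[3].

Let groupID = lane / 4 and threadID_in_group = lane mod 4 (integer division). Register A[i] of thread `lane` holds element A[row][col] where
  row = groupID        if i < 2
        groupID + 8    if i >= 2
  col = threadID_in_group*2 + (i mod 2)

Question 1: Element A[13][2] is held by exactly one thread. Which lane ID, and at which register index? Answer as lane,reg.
21,2

r=13->g=5,rb=1  c=2->t=1,b0=0
L=5*4+1=21  i=1*2+0=2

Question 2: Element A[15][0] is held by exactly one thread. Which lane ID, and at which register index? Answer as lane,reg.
28,2

r=15->g=7,rb=1  c=0->t=0,b0=0
L=7*4+0=28  i=1*2+0=2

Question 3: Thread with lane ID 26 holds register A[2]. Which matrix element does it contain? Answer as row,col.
14,4

26: gr=6,th=2
[2] (6+8,2*2+0) = (14,4)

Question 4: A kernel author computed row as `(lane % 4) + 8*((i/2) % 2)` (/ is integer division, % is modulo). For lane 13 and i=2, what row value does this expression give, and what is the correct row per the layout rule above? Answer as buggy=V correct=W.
`(lane % 4) + 8*((i/2) % 2)`[13,2]->9
lane 13: g=3 (13/4), t=1 (13%4)
i=2: r=3+8=11, c=1*2+0=2
row: 9 vs 11

buggy=9 correct=11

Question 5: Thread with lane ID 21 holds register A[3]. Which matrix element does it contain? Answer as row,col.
13,3

lane 21: G=5 (21/4), T=1 (21%4)
i=3: r=5+8=13, c=1*2+1=3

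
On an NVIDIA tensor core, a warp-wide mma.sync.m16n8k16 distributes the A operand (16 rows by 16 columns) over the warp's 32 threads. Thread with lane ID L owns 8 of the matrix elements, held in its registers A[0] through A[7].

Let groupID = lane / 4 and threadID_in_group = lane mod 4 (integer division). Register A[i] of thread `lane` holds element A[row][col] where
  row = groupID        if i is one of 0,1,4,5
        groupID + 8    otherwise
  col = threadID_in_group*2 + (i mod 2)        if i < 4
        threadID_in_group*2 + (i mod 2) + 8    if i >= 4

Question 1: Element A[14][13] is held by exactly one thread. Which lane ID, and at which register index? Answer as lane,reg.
26,7

r=14⇒gr=6,Rb=1  c=13⇒Cb=1,th=2,odd=1
L=6*4+2=26  i=1*4+1*2+1=7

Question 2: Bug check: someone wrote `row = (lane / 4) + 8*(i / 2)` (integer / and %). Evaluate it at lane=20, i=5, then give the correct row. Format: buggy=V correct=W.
buggy=21 correct=5

`(lane / 4) + 8*(i / 2)`[20,5]=>21
lane 20=>20/4=5, 20 mod 4=0
i=5  r:5+0=>5  c:2·0+1+8=>9
row: 21 vs 5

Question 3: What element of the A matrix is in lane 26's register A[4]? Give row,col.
lane 26=>26/4=6, 26 mod 4=2
i=4  r:6+0=>6  c:2·2+0+8=>12

6,12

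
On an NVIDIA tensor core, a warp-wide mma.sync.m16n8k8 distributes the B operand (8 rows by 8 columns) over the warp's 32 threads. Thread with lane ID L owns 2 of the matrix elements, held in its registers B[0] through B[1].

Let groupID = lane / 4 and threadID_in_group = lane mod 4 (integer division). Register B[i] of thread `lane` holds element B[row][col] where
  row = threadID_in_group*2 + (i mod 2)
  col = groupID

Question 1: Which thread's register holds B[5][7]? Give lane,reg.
c=7→G=7  r=5→T=2,p=1
L=7*4+2=30  i=1=1

30,1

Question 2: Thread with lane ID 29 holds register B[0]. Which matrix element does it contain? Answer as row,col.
2,7

29: g=7,t=1
[0] (1*2+0,7) = (2,7)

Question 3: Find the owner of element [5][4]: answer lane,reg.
c:4=>grp=4  r:5=>tig=2,lo=1
L=4*4+2=18  i=1=1

18,1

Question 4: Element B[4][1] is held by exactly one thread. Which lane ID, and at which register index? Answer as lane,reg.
c=1->g=1  r=4->t=2,b0=0
L=1*4+2=6  i=0=0

6,0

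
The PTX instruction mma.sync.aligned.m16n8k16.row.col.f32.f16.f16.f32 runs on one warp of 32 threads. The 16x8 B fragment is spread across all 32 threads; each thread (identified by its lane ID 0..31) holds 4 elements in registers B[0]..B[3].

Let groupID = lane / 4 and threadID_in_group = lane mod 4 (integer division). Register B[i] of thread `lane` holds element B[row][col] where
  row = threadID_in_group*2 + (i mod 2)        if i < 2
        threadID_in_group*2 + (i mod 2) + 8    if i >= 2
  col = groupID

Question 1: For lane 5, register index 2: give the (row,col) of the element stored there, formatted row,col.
5: g=1,t=1
[2] (1*2+0+8,1) = (10,1)

10,1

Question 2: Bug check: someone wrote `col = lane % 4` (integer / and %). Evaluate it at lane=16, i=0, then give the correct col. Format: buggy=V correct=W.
buggy=0 correct=4

`lane % 4`[16,0]->0
L=16->gid=16>>2=4, tid=16&3=0
[0]->row 0·2+0+0=0  col gid=4
col: 0 vs 4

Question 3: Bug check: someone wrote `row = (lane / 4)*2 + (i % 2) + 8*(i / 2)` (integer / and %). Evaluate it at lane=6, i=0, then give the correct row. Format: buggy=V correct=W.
buggy=2 correct=4

`(lane / 4)*2 + (i % 2) + 8*(i / 2)`[6,0]->2
6: g=1,t=2
[0] (2*2+0+0,1) = (4,1)
row: 2 vs 4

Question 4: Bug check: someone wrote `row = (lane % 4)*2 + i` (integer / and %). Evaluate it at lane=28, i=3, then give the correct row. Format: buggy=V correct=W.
buggy=3 correct=9

`(lane % 4)*2 + i`[28,3]→3
lane 28→28/4=7, 28 mod 4=0
i=3  r:2·0+1+8→9  c:7
row: 3 vs 9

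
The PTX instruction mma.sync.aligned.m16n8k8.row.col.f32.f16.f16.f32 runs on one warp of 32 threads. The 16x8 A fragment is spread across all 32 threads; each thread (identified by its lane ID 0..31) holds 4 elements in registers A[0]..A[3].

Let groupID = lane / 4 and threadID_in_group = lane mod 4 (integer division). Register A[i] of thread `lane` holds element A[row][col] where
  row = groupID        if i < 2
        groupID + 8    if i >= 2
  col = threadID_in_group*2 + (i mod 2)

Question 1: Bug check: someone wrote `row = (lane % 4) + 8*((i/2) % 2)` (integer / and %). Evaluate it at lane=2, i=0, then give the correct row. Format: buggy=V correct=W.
`(lane % 4) + 8*((i/2) % 2)`[2,0]=>2
2: grp=0,tig=2
[0] (0+0,2*2+0) = (0,4)
row: 2 vs 0

buggy=2 correct=0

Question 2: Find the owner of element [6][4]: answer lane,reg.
26,0

r=6→G=6,rhi=0  c=4→T=2,p=0
L=6*4+2=26  i=0*2+0=0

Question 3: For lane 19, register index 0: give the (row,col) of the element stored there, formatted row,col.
19: grp=4,tig=3
[0] (4+0,3*2+0) = (4,6)

4,6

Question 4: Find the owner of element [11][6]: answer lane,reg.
r=11⇒gr=3,Rb=1  c=6⇒th=3,odd=0
L=3*4+3=15  i=1*2+0=2

15,2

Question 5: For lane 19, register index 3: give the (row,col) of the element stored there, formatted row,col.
12,7

lane 19: grp=4 (19/4), tig=3 (19%4)
i=3: r=4+8=12, c=3*2+1=7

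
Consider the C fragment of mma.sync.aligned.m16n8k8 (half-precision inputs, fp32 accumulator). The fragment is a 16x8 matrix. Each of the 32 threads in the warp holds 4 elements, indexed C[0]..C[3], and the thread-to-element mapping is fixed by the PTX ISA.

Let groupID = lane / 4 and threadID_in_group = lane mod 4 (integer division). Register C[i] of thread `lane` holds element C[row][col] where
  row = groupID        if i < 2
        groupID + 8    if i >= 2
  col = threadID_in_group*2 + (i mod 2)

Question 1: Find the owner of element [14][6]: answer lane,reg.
27,2

r=14->g=6,rb=1  c=6->t=3,b0=0
L=6*4+3=27  i=1*2+0=2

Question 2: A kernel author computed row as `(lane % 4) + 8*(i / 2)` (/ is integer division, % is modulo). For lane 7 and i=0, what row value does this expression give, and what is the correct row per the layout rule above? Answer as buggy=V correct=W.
buggy=3 correct=1

`(lane % 4) + 8*(i / 2)`[7,0]⇒3
L=7⇒gr=7>>2=1, th=7&3=3
[0]⇒row 1+0=1  col 3·2+0=6
row: 3 vs 1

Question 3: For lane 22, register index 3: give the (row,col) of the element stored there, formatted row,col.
lane 22->22/4=5, 22 mod 4=2
i=3  r:5+8->13  c:2·2+1->5

13,5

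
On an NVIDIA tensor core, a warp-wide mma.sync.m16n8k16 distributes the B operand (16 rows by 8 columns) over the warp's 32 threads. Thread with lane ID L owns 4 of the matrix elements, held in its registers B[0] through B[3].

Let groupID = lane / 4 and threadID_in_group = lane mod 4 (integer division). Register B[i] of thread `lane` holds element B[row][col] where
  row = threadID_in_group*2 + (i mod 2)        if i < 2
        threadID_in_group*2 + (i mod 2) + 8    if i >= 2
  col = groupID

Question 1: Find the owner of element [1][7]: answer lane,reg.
c: 7->gid=7  r: 1->r8=0,tid=0,i&1=1
L=7*4+0=28  i=0*2+1=1

28,1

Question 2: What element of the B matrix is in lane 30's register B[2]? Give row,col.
L=30=>grp=30>>2=7, tig=30&3=2
[2]=>row 2·2+0+8=12  col grp=7

12,7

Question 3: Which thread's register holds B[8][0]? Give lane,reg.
0,2

c: 0->gid=0  r: 8->r8=1,tid=0,i&1=0
L=0*4+0=0  i=1*2+0=2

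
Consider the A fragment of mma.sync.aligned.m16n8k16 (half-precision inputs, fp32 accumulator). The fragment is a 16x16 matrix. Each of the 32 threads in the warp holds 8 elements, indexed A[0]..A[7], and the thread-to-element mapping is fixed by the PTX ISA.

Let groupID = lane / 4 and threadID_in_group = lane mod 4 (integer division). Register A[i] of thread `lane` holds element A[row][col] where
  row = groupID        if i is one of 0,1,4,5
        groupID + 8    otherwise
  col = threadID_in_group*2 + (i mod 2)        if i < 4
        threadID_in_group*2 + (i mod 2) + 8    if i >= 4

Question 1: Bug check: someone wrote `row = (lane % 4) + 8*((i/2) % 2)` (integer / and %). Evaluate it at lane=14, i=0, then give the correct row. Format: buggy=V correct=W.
`(lane % 4) + 8*((i/2) % 2)`[14,0]->2
lane 14->14/4=3, 14 mod 4=2
i=0  r:3+0->3  c:2·2+0+0->4
row: 2 vs 3

buggy=2 correct=3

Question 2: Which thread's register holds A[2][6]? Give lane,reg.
r:2=>grp=2,rB=0  c:6=>cB=0,tig=3,lo=0
L=2*4+3=11  i=0*4+0*2+0=0

11,0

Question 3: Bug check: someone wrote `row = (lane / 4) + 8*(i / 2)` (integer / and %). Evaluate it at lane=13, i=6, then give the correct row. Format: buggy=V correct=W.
`(lane / 4) + 8*(i / 2)`[13,6]=>27
13: grp=3,tig=1
[6] (3+8,1*2+0+8) = (11,10)
row: 27 vs 11

buggy=27 correct=11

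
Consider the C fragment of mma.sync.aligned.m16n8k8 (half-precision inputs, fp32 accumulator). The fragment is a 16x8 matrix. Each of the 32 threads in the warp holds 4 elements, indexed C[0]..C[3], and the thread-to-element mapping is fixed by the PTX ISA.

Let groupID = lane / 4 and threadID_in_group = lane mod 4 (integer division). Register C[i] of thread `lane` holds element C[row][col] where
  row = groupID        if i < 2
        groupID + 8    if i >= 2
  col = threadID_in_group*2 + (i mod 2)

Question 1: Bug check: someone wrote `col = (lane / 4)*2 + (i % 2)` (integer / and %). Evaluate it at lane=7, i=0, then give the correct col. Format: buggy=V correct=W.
`(lane / 4)*2 + (i % 2)`[7,0]=>2
L=7=>grp=7>>2=1, tig=7&3=3
[0]=>row 1+0=1  col 3·2+0=6
col: 2 vs 6

buggy=2 correct=6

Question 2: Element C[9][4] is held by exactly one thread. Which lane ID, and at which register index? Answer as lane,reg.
r=9→G=1,rhi=1  c=4→T=2,p=0
L=1*4+2=6  i=1*2+0=2

6,2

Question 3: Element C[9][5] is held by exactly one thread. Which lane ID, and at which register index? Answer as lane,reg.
r: 9->gid=1,r8=1  c: 5->tid=2,i&1=1
L=1*4+2=6  i=1*2+1=3

6,3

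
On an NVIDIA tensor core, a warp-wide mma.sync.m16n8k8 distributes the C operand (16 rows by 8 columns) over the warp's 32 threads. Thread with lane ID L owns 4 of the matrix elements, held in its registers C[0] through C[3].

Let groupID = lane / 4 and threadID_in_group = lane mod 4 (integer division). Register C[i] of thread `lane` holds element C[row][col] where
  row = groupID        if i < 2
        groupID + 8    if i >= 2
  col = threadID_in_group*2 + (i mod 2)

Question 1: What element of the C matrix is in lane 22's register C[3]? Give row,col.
lane 22⇒22/4=5, 22 mod 4=2
i=3  r:5+8⇒13  c:2·2+1⇒5

13,5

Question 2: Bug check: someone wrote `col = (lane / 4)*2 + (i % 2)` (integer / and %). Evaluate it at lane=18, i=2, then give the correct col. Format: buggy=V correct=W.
`(lane / 4)*2 + (i % 2)`[18,2]->8
lane 18->18/4=4, 18 mod 4=2
i=2  r:4+8->12  c:2·2+0->4
col: 8 vs 4

buggy=8 correct=4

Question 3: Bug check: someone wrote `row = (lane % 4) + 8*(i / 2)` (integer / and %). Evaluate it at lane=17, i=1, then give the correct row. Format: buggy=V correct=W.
`(lane % 4) + 8*(i / 2)`[17,1]⇒1
17: gr=4,th=1
[1] (4+0,1*2+1) = (4,3)
row: 1 vs 4

buggy=1 correct=4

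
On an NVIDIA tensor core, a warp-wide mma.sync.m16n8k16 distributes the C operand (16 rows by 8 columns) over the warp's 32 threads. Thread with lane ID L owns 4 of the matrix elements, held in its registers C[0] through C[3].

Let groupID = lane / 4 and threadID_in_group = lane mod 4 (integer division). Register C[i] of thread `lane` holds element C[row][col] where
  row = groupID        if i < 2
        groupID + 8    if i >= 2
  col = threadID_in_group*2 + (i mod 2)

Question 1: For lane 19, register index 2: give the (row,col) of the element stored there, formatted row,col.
12,6

L=19⇒gr=19>>2=4, th=19&3=3
[2]⇒row 4+8=12  col 3·2+0=6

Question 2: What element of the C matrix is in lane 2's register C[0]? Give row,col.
0,4

lane 2: G=0 (2/4), T=2 (2%4)
i=0: r=0+0=0, c=2*2+0=4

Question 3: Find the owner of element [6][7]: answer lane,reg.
r=6→G=6,rhi=0  c=7→T=3,p=1
L=6*4+3=27  i=0*2+1=1

27,1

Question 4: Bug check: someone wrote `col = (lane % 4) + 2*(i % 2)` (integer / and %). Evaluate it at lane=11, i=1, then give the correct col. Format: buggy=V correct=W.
buggy=5 correct=7

`(lane % 4) + 2*(i % 2)`[11,1]->5
lane 11->11/4=2, 11 mod 4=3
i=1  r:2+0->2  c:2·3+1->7
col: 5 vs 7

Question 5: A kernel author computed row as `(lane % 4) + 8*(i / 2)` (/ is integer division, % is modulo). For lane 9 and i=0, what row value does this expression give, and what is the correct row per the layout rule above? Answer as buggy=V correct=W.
`(lane % 4) + 8*(i / 2)`[9,0]→1
lane 9→9/4=2, 9 mod 4=1
i=0  r:2+0→2  c:2·1+0→2
row: 1 vs 2

buggy=1 correct=2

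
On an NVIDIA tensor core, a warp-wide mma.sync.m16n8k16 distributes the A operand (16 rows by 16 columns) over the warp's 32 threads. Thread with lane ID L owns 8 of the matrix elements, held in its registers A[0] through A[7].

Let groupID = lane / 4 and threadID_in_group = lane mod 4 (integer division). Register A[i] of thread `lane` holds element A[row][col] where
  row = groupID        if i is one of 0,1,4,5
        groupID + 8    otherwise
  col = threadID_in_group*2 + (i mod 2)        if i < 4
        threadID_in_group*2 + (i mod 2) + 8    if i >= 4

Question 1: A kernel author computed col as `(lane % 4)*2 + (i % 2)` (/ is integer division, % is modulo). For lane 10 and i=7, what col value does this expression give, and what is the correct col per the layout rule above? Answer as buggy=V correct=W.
buggy=5 correct=13

`(lane % 4)*2 + (i % 2)`[10,7]=>5
lane 10=>10/4=2, 10 mod 4=2
i=7  r:2+8=>10  c:2·2+1+8=>13
col: 5 vs 13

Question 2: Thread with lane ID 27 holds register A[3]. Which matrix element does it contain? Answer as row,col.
14,7

lane 27: gr=6 (27/4), th=3 (27%4)
i=3: r=6+8=14, c=3*2+1+0=7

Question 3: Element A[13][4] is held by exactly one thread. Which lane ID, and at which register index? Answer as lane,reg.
r=13→G=5,rhi=1  c=4→chi=0,T=2,p=0
L=5*4+2=22  i=0*4+1*2+0=2

22,2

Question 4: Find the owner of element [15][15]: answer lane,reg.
31,7

r=15⇒gr=7,Rb=1  c=15⇒Cb=1,th=3,odd=1
L=7*4+3=31  i=1*4+1*2+1=7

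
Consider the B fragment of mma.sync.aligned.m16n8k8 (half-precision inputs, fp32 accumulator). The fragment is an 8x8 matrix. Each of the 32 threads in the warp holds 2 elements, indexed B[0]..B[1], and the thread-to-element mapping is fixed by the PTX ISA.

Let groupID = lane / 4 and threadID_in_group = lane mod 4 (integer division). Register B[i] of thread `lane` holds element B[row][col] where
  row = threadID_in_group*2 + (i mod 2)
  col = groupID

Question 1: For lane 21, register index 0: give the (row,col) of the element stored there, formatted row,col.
2,5

21: G=5,T=1
[0] (1*2+0,5) = (2,5)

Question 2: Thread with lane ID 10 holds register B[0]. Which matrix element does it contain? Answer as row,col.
10: grp=2,tig=2
[0] (2*2+0,2) = (4,2)

4,2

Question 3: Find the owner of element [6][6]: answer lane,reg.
c: 6->gid=6  r: 6->tid=3,i&1=0
L=6*4+3=27  i=0=0

27,0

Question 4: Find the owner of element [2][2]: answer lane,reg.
c=2⇒gr=2  r=2⇒th=1,odd=0
L=2*4+1=9  i=0=0

9,0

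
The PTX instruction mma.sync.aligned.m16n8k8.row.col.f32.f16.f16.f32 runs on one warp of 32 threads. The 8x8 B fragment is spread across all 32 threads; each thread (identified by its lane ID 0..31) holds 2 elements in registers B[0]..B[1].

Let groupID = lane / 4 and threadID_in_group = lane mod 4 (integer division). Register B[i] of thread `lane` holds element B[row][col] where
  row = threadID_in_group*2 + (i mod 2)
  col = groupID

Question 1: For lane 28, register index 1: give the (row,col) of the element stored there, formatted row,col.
28: grp=7,tig=0
[1] (0*2+1,7) = (1,7)

1,7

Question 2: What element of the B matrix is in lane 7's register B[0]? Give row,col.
L=7=>grp=7>>2=1, tig=7&3=3
[0]=>row 3·2+0=6  col grp=1

6,1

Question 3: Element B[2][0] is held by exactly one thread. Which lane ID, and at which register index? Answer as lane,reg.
1,0

c=0→G=0  r=2→T=1,p=0
L=0*4+1=1  i=0=0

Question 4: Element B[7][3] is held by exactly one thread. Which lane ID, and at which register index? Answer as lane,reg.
15,1

c:3=>grp=3  r:7=>tig=3,lo=1
L=3*4+3=15  i=1=1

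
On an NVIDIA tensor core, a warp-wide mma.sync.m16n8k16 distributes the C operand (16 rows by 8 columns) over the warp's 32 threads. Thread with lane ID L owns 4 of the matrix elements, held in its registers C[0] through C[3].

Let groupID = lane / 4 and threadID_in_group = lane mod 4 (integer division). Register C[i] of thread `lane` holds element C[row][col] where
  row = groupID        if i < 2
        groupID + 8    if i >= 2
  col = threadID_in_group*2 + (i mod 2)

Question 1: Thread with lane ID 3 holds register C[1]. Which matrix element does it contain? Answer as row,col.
lane 3: g=0 (3/4), t=3 (3%4)
i=1: r=0+0=0, c=3*2+1=7

0,7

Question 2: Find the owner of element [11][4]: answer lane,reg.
14,2

r:11=>grp=3,rB=1  c:4=>tig=2,lo=0
L=3*4+2=14  i=1*2+0=2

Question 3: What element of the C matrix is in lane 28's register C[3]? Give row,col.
15,1

28: g=7,t=0
[3] (7+8,0*2+1) = (15,1)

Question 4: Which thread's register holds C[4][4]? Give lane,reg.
18,0

r=4⇒gr=4,Rb=0  c=4⇒th=2,odd=0
L=4*4+2=18  i=0*2+0=0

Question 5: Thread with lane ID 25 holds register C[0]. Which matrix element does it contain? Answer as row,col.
L=25⇒gr=25>>2=6, th=25&3=1
[0]⇒row 6+0=6  col 1·2+0=2

6,2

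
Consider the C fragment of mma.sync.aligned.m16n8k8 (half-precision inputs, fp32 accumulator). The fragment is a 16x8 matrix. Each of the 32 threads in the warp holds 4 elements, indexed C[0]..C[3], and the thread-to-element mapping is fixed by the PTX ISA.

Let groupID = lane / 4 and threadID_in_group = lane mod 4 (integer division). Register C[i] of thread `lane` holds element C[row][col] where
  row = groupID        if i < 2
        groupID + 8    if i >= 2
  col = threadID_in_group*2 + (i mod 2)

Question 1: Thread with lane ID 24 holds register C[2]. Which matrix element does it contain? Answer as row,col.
14,0

L=24=>grp=24>>2=6, tig=24&3=0
[2]=>row 6+8=14  col 0·2+0=0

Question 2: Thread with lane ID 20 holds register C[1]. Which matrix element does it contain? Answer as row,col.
5,1

lane 20: G=5 (20/4), T=0 (20%4)
i=1: r=5+0=5, c=0*2+1=1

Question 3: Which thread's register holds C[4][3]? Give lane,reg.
r=4⇒gr=4,Rb=0  c=3⇒th=1,odd=1
L=4*4+1=17  i=0*2+1=1

17,1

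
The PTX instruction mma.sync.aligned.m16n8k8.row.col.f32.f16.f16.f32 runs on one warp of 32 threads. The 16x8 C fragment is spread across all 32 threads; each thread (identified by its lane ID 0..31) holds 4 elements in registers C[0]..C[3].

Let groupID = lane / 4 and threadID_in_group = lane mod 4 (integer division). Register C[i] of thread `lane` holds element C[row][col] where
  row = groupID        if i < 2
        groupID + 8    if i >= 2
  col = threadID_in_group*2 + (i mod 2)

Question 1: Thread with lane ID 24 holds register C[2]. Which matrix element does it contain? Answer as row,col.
14,0

L=24=>grp=24>>2=6, tig=24&3=0
[2]=>row 6+8=14  col 0·2+0=0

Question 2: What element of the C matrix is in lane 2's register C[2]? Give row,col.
8,4

lane 2→2/4=0, 2 mod 4=2
i=2  r:0+8→8  c:2·2+0→4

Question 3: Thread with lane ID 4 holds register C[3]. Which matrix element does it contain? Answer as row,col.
4: gr=1,th=0
[3] (1+8,0*2+1) = (9,1)

9,1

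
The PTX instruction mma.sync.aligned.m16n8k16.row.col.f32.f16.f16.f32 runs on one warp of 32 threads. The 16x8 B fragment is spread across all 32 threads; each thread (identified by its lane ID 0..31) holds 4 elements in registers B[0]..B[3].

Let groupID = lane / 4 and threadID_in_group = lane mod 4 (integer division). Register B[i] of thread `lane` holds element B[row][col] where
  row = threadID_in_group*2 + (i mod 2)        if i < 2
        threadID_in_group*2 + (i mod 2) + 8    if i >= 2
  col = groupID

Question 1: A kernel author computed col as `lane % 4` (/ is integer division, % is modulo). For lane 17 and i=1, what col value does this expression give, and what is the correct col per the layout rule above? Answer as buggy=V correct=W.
buggy=1 correct=4

`lane % 4`[17,1]=>1
17: grp=4,tig=1
[1] (1*2+1+0,4) = (3,4)
col: 1 vs 4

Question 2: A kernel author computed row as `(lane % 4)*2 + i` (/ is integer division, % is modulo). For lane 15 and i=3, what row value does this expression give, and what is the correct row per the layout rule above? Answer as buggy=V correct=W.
`(lane % 4)*2 + i`[15,3]->9
L=15->gid=15>>2=3, tid=15&3=3
[3]->row 3·2+1+8=15  col gid=3
row: 9 vs 15

buggy=9 correct=15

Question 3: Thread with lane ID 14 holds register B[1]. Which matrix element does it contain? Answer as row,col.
lane 14: g=3 (14/4), t=2 (14%4)
i=1: r=2*2+1+0=5, c=g=3

5,3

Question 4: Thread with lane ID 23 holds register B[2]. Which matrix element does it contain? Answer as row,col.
14,5

23: G=5,T=3
[2] (3*2+0+8,5) = (14,5)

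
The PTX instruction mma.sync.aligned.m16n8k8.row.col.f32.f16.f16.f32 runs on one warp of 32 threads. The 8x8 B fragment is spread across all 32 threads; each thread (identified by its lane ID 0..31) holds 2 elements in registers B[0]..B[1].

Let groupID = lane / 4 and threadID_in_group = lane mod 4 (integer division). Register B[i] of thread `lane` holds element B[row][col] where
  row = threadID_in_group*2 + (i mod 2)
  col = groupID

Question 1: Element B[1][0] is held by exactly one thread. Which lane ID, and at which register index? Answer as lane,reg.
0,1

c=0⇒gr=0  r=1⇒th=0,odd=1
L=0*4+0=0  i=1=1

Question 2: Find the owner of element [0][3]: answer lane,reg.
c=3→G=3  r=0→T=0,p=0
L=3*4+0=12  i=0=0

12,0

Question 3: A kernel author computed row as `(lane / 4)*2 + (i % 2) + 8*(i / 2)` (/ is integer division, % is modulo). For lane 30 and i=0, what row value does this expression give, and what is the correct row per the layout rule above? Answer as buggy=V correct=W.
`(lane / 4)*2 + (i % 2) + 8*(i / 2)`[30,0]->14
30: gid=7,tid=2
[0] (2*2+0,7) = (4,7)
row: 14 vs 4

buggy=14 correct=4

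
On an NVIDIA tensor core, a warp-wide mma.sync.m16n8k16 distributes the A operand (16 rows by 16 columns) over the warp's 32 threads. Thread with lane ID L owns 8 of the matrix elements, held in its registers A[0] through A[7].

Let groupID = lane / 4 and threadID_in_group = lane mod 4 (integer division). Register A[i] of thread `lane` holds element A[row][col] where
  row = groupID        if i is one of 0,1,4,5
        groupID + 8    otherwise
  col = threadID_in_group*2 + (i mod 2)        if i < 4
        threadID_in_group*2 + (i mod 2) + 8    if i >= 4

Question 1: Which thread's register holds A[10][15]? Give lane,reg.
11,7

r=10⇒gr=2,Rb=1  c=15⇒Cb=1,th=3,odd=1
L=2*4+3=11  i=1*4+1*2+1=7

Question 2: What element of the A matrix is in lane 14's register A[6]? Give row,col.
11,12

lane 14: grp=3 (14/4), tig=2 (14%4)
i=6: r=3+8=11, c=2*2+0+8=12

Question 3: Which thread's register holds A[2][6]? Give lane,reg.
r=2⇒gr=2,Rb=0  c=6⇒Cb=0,th=3,odd=0
L=2*4+3=11  i=0*4+0*2+0=0

11,0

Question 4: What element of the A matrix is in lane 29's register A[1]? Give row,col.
L=29→G=29>>2=7, T=29&3=1
[1]→row 7+0=7  col 1·2+1+0=3

7,3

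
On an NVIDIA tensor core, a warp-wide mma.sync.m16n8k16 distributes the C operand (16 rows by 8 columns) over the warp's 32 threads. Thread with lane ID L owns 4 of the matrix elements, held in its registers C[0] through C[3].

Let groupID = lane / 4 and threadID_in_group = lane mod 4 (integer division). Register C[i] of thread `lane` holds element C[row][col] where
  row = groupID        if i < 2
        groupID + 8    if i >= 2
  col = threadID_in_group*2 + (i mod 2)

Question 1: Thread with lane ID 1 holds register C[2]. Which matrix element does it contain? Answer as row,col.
8,2

lane 1: grp=0 (1/4), tig=1 (1%4)
i=2: r=0+8=8, c=1*2+0=2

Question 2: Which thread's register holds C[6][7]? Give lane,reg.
r=6→G=6,rhi=0  c=7→T=3,p=1
L=6*4+3=27  i=0*2+1=1

27,1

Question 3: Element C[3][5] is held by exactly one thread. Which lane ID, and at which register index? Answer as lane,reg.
14,1

r=3⇒gr=3,Rb=0  c=5⇒th=2,odd=1
L=3*4+2=14  i=0*2+1=1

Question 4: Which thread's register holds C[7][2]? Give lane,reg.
29,0

r=7→G=7,rhi=0  c=2→T=1,p=0
L=7*4+1=29  i=0*2+0=0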